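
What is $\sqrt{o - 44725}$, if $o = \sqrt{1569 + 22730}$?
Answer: $\sqrt{-44725 + 47 \sqrt{11}} \approx 211.11 i$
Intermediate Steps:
$o = 47 \sqrt{11}$ ($o = \sqrt{24299} = 47 \sqrt{11} \approx 155.88$)
$\sqrt{o - 44725} = \sqrt{47 \sqrt{11} - 44725} = \sqrt{-44725 + 47 \sqrt{11}}$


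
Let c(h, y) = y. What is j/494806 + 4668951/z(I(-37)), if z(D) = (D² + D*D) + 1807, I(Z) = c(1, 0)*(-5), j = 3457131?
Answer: 178190154171/68778034 ≈ 2590.8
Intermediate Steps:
I(Z) = 0 (I(Z) = 0*(-5) = 0)
z(D) = 1807 + 2*D² (z(D) = (D² + D²) + 1807 = 2*D² + 1807 = 1807 + 2*D²)
j/494806 + 4668951/z(I(-37)) = 3457131/494806 + 4668951/(1807 + 2*0²) = 3457131*(1/494806) + 4668951/(1807 + 2*0) = 3457131/494806 + 4668951/(1807 + 0) = 3457131/494806 + 4668951/1807 = 178190154171/68778034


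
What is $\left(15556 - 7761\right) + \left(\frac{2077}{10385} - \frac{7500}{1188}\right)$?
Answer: $\frac{3855499}{495} \approx 7788.9$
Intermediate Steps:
$\left(15556 - 7761\right) + \left(\frac{2077}{10385} - \frac{7500}{1188}\right) = 7795 + \left(2077 \cdot \frac{1}{10385} - \frac{625}{99}\right) = 7795 + \left(\frac{1}{5} - \frac{625}{99}\right) = 7795 - \frac{3026}{495} = \frac{3855499}{495}$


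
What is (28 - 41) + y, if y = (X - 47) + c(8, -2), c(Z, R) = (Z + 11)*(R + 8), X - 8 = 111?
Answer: 173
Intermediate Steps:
X = 119 (X = 8 + 111 = 119)
c(Z, R) = (8 + R)*(11 + Z) (c(Z, R) = (11 + Z)*(8 + R) = (8 + R)*(11 + Z))
y = 186 (y = (119 - 47) + (88 + 8*8 + 11*(-2) - 2*8) = 72 + (88 + 64 - 22 - 16) = 72 + 114 = 186)
(28 - 41) + y = (28 - 41) + 186 = -13 + 186 = 173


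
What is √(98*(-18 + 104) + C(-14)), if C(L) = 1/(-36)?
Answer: √303407/6 ≈ 91.804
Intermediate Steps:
C(L) = -1/36
√(98*(-18 + 104) + C(-14)) = √(98*(-18 + 104) - 1/36) = √(98*86 - 1/36) = √(8428 - 1/36) = √(303407/36) = √303407/6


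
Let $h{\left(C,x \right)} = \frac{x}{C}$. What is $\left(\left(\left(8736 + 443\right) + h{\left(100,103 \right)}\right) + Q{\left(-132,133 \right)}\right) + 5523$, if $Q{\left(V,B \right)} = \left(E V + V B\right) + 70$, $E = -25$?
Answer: $\frac{51703}{100} \approx 517.03$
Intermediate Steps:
$Q{\left(V,B \right)} = 70 - 25 V + B V$ ($Q{\left(V,B \right)} = \left(- 25 V + V B\right) + 70 = \left(- 25 V + B V\right) + 70 = 70 - 25 V + B V$)
$\left(\left(\left(8736 + 443\right) + h{\left(100,103 \right)}\right) + Q{\left(-132,133 \right)}\right) + 5523 = \left(\left(\left(8736 + 443\right) + \frac{103}{100}\right) + \left(70 - -3300 + 133 \left(-132\right)\right)\right) + 5523 = \left(\left(9179 + 103 \cdot \frac{1}{100}\right) + \left(70 + 3300 - 17556\right)\right) + 5523 = \left(\left(9179 + \frac{103}{100}\right) - 14186\right) + 5523 = \left(\frac{918003}{100} - 14186\right) + 5523 = - \frac{500597}{100} + 5523 = \frac{51703}{100}$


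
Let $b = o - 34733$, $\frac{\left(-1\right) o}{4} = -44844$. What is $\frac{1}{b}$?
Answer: $\frac{1}{144643} \approx 6.9136 \cdot 10^{-6}$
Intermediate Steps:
$o = 179376$ ($o = \left(-4\right) \left(-44844\right) = 179376$)
$b = 144643$ ($b = 179376 - 34733 = 144643$)
$\frac{1}{b} = \frac{1}{144643}$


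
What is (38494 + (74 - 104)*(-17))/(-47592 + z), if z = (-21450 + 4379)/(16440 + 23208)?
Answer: -1546430592/1886944687 ≈ -0.81954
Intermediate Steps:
z = -17071/39648 ≈ -0.43056
(38494 + (74 - 104)*(-17))/(-47592 + z) = (38494 + (74 - 104)*(-17))/(-47592 - 17071/39648) = (38494 - 30*(-17))/(-1886944687/39648) = (38494 + 510)*(-39648/1886944687) = 39004*(-39648/1886944687) = -1546430592/1886944687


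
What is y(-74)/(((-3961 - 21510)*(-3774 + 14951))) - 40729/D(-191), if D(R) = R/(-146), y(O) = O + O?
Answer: -1692886531339010/54375669097 ≈ -31133.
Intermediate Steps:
y(O) = 2*O
D(R) = -R/146 (D(R) = R*(-1/146) = -R/146)
y(-74)/(((-3961 - 21510)*(-3774 + 14951))) - 40729/D(-191) = (2*(-74))/(((-3961 - 21510)*(-3774 + 14951))) - 40729/((-1/146*(-191))) = -148/((-25471*11177)) - 40729/191/146 = -148/(-284689367) - 40729*146/191 = -148*(-1/284689367) - 5946434/191 = 148/284689367 - 5946434/191 = -1692886531339010/54375669097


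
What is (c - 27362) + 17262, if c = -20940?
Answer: -31040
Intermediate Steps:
(c - 27362) + 17262 = (-20940 - 27362) + 17262 = -48302 + 17262 = -31040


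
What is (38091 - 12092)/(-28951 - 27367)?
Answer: -25999/56318 ≈ -0.46165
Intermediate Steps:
(38091 - 12092)/(-28951 - 27367) = 25999/(-56318) = 25999*(-1/56318) = -25999/56318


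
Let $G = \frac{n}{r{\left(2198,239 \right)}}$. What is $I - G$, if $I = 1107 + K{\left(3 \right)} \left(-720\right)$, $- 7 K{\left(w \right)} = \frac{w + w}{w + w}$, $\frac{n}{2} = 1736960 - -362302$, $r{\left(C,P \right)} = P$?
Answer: $- \frac{27365577}{1673} \approx -16357.0$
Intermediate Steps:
$n = 4198524$ ($n = 2 \left(1736960 - -362302\right) = 2 \left(1736960 + 362302\right) = 2 \cdot 2099262 = 4198524$)
$K{\left(w \right)} = - \frac{1}{7}$ ($K{\left(w \right)} = - \frac{\left(w + w\right) \frac{1}{w + w}}{7} = - \frac{2 w \frac{1}{2 w}}{7} = \left(- \frac{1}{7}\right) 1 = - \frac{1}{7}$)
$G = \frac{4198524}{239} \approx 17567.0$
$I = \frac{8469}{7}$ ($I = 1107 - - \frac{720}{7} = 1107 + \frac{720}{7} = \frac{8469}{7} \approx 1209.9$)
$I - G = \frac{8469}{7} - \frac{4198524}{239} = - \frac{27365577}{1673}$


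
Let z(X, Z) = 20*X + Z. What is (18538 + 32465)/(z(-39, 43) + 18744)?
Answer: 51003/18007 ≈ 2.8324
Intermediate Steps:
z(X, Z) = Z + 20*X
(18538 + 32465)/(z(-39, 43) + 18744) = (18538 + 32465)/((43 + 20*(-39)) + 18744) = 51003/((43 - 780) + 18744) = 51003/(-737 + 18744) = 51003/18007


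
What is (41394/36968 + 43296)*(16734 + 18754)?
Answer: 7100296741992/4621 ≈ 1.5365e+9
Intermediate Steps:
(41394/36968 + 43296)*(16734 + 18754) = (41394*(1/36968) + 43296)*35488 = (20697/18484 + 43296)*35488 = (800303961/18484)*35488 = 7100296741992/4621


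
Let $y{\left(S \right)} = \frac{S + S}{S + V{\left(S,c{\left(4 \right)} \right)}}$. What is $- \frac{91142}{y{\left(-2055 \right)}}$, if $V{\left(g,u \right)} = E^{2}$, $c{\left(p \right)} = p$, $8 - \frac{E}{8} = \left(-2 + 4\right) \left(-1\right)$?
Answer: $\frac{39601199}{411} \approx 96353.0$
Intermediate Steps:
$E = 80$ ($E = 64 - 8 \left(-2 + 4\right) \left(-1\right) = 64 - 8 \cdot 2 \left(-1\right) = 64 - -16 = 64 + 16 = 80$)
$V{\left(g,u \right)} = 6400$ ($V{\left(g,u \right)} = 80^{2} = 6400$)
$y{\left(S \right)} = \frac{2 S}{6400 + S}$ ($y{\left(S \right)} = \frac{S + S}{S + 6400} = \frac{2 S}{6400 + S}$)
$- \frac{91142}{y{\left(-2055 \right)}} = - \frac{91142}{2 \left(-2055\right) \frac{1}{6400 - 2055}} = - \frac{91142}{2 \left(-2055\right) \frac{1}{4345}} = - \frac{91142}{- \frac{822}{869}} = \left(-91142\right) \left(- \frac{869}{822}\right) = \frac{39601199}{411}$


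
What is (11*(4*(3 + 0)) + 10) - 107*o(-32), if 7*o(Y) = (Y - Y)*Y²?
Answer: 142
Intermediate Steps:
o(Y) = 0 (o(Y) = ((Y - Y)*Y²)/7 = (0*Y²)/7 = (⅐)*0 = 0)
(11*(4*(3 + 0)) + 10) - 107*o(-32) = (11*(4*(3 + 0)) + 10) - 107*0 = (11*(4*3) + 10) + 0 = (11*12 + 10) + 0 = (132 + 10) + 0 = 142 + 0 = 142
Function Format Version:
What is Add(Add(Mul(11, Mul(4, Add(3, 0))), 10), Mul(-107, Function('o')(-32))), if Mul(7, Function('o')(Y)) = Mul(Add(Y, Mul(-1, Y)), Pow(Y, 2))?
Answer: 142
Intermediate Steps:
Function('o')(Y) = 0 (Function('o')(Y) = Mul(Rational(1, 7), Mul(Add(Y, Mul(-1, Y)), Pow(Y, 2))) = Mul(Rational(1, 7), Mul(0, Pow(Y, 2))) = Mul(Rational(1, 7), 0) = 0)
Add(Add(Mul(11, Mul(4, Add(3, 0))), 10), Mul(-107, Function('o')(-32))) = Add(Add(Mul(11, Mul(4, Add(3, 0))), 10), Mul(-107, 0)) = Add(Add(Mul(11, Mul(4, 3)), 10), 0) = Add(Add(Mul(11, 12), 10), 0) = Add(Add(132, 10), 0) = Add(142, 0) = 142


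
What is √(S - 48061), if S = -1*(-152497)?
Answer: 6*√2901 ≈ 323.17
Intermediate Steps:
S = 152497
√(S - 48061) = √(152497 - 48061) = √104436 = 6*√2901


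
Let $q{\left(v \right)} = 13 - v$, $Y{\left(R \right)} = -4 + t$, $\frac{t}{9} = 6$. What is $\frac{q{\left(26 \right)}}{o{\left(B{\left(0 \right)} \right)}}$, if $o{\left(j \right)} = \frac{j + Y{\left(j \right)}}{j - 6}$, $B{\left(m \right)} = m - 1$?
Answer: $\frac{13}{7} \approx 1.8571$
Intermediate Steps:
$t = 54$ ($t = 9 \cdot 6 = 54$)
$Y{\left(R \right)} = 50$ ($Y{\left(R \right)} = -4 + 54 = 50$)
$B{\left(m \right)} = -1 + m$
$o{\left(j \right)} = \frac{50 + j}{-6 + j}$ ($o{\left(j \right)} = \frac{j + 50}{j - 6} = \frac{50 + j}{-6 + j}$)
$\frac{q{\left(26 \right)}}{o{\left(B{\left(0 \right)} \right)}} = \frac{13 - 26}{\frac{1}{-6 + \left(-1 + 0\right)} \left(50 + \left(-1 + 0\right)\right)} = \frac{13 - 26}{\frac{1}{-6 - 1} \left(50 - 1\right)} = - \frac{13}{\frac{1}{-7} \cdot 49} = - \frac{13}{\left(- \frac{1}{7}\right) 49} = - \frac{13}{-7} = \left(-13\right) \left(- \frac{1}{7}\right) = \frac{13}{7}$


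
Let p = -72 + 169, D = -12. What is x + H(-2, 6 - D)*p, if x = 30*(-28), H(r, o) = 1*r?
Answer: -1034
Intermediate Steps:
H(r, o) = r
x = -840
p = 97
x + H(-2, 6 - D)*p = -840 - 2*97 = -840 - 194 = -1034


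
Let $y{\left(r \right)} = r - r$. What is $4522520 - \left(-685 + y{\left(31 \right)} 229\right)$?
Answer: $4523205$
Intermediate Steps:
$y{\left(r \right)} = 0$
$4522520 - \left(-685 + y{\left(31 \right)} 229\right) = 4522520 - \left(-685 + 0 \cdot 229\right) = 4522520 - \left(-685 + 0\right) = 4522520 - -685 = 4522520 + 685 = 4523205$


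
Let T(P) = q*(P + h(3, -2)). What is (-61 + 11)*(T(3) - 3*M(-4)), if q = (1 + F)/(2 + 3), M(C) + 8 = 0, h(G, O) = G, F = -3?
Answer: -1080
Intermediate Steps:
M(C) = -8 (M(C) = -8 + 0 = -8)
q = -⅖ (q = (1 - 3)/(2 + 3) = -2/5 = -2*⅕ = -⅖ ≈ -0.40000)
T(P) = -6/5 - 2*P/5 (T(P) = -2*(P + 3)/5 = -2*(3 + P)/5 = -6/5 - 2*P/5)
(-61 + 11)*(T(3) - 3*M(-4)) = (-61 + 11)*((-6/5 - ⅖*3) - 3*(-8)) = -50*((-6/5 - 6/5) + 24) = -50*(-12/5 + 24) = -50*108/5 = -1080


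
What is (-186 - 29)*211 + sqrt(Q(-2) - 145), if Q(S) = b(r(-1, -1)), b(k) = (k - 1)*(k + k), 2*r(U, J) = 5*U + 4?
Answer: -45365 + I*sqrt(574)/2 ≈ -45365.0 + 11.979*I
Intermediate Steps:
r(U, J) = 2 + 5*U/2 (r(U, J) = (5*U + 4)/2 = (4 + 5*U)/2 = 2 + 5*U/2)
b(k) = 2*k*(-1 + k) (b(k) = (-1 + k)*(2*k) = 2*k*(-1 + k))
Q(S) = 3/2 (Q(S) = 2*(2 + (5/2)*(-1))*(-1 + (2 + (5/2)*(-1))) = 2*(2 - 5/2)*(-1 + (2 - 5/2)) = 2*(-1/2)*(-1 - 1/2) = 2*(-1/2)*(-3/2) = 3/2)
(-186 - 29)*211 + sqrt(Q(-2) - 145) = (-186 - 29)*211 + sqrt(3/2 - 145) = -215*211 + sqrt(-287/2) = -45365 + I*sqrt(574)/2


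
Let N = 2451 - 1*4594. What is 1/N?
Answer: -1/2143 ≈ -0.00046664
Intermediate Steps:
N = -2143 (N = 2451 - 4594 = -2143)
1/N = 1/(-2143) = -1/2143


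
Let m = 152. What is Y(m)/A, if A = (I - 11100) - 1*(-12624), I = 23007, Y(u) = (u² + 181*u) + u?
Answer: 50768/24531 ≈ 2.0695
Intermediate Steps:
Y(u) = u² + 182*u
A = 24531 (A = (23007 - 11100) - 1*(-12624) = 11907 + 12624 = 24531)
Y(m)/A = (152*(182 + 152))/24531 = (152*334)*(1/24531) = 50768*(1/24531) = 50768/24531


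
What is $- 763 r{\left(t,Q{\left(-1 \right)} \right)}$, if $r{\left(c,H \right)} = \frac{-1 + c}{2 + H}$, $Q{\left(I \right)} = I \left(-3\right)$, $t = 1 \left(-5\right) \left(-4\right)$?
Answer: $- \frac{14497}{5} \approx -2899.4$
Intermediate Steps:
$t = 20$ ($t = \left(-5\right) \left(-4\right) = 20$)
$Q{\left(I \right)} = - 3 I$
$r{\left(c,H \right)} = \frac{-1 + c}{2 + H}$
$- 763 r{\left(t,Q{\left(-1 \right)} \right)} = - 763 \frac{-1 + 20}{2 - -3} = - 763 \frac{1}{2 + 3} \cdot 19 = - 763 \cdot \frac{1}{5} \cdot 19 = \left(-763\right) \frac{19}{5} = - \frac{14497}{5}$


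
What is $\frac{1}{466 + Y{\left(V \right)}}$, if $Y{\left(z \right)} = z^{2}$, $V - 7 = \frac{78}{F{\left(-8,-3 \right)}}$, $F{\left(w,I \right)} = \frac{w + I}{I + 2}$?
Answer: $\frac{121}{80411} \approx 0.0015048$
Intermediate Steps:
$F{\left(w,I \right)} = \frac{I + w}{2 + I}$
$V = \frac{155}{11}$ ($V = 7 + \frac{78}{\frac{1}{2 - 3} \left(-3 - 8\right)} = 7 + \frac{78}{\frac{1}{-1} \left(-11\right)} = 7 + \frac{78}{\left(-1\right) \left(-11\right)} = 7 + \frac{78}{11} = \frac{155}{11} \approx 14.091$)
$\frac{1}{466 + Y{\left(V \right)}} = \frac{1}{466 + \left(\frac{155}{11}\right)^{2}} = \frac{1}{466 + \frac{24025}{121}} = \frac{1}{\frac{80411}{121}} = \frac{121}{80411}$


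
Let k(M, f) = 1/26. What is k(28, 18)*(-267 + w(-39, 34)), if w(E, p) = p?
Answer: -233/26 ≈ -8.9615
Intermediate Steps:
k(M, f) = 1/26
k(28, 18)*(-267 + w(-39, 34)) = (-267 + 34)/26 = (1/26)*(-233) = -233/26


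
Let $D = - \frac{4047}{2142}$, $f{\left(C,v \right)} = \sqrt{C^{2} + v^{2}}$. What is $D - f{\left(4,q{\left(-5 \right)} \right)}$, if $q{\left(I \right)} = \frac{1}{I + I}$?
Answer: $- \frac{1349}{714} - \frac{\sqrt{1601}}{10} \approx -5.8906$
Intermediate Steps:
$q{\left(I \right)} = \frac{1}{2 I}$
$D = - \frac{1349}{714}$ ($D = \left(-4047\right) \frac{1}{2142} = - \frac{1349}{714} \approx -1.8894$)
$D - f{\left(4,q{\left(-5 \right)} \right)} = - \frac{1349}{714} - \sqrt{4^{2} + \left(\frac{1}{2 \left(-5\right)}\right)^{2}} = - \frac{1349}{714} - \sqrt{16 + \left(\frac{1}{2} \left(- \frac{1}{5}\right)\right)^{2}} = - \frac{1349}{714} - \sqrt{16 + \left(- \frac{1}{10}\right)^{2}} = - \frac{1349}{714} - \sqrt{16 + \frac{1}{100}} = - \frac{1349}{714} - \sqrt{\frac{1601}{100}} = - \frac{1349}{714} - \frac{\sqrt{1601}}{10}$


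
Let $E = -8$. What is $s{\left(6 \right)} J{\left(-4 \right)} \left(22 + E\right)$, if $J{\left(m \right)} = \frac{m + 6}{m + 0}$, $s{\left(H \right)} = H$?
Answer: $-42$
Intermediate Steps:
$J{\left(m \right)} = \frac{6 + m}{m}$
$s{\left(6 \right)} J{\left(-4 \right)} \left(22 + E\right) = 6 \frac{6 - 4}{-4} \left(22 - 8\right) = 6 \left(\left(- \frac{1}{4}\right) 2\right) 14 = 6 \left(- \frac{1}{2}\right) 14 = \left(-3\right) 14 = -42$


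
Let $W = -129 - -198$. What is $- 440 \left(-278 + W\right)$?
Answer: $91960$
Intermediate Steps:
$W = 69$ ($W = -129 + 198 = 69$)
$- 440 \left(-278 + W\right) = - 440 \left(-278 + 69\right) = \left(-440\right) \left(-209\right) = 91960$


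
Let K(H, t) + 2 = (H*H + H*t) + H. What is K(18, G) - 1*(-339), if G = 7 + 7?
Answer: 931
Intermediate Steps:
G = 14
K(H, t) = -2 + H + H**2 + H*t (K(H, t) = -2 + ((H*H + H*t) + H) = -2 + ((H**2 + H*t) + H) = -2 + (H + H**2 + H*t) = -2 + H + H**2 + H*t)
K(18, G) - 1*(-339) = (-2 + 18 + 18**2 + 18*14) - 1*(-339) = (-2 + 18 + 324 + 252) + 339 = 592 + 339 = 931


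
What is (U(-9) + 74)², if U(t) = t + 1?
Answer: 4356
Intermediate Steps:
U(t) = 1 + t
(U(-9) + 74)² = ((1 - 9) + 74)² = (-8 + 74)² = 66² = 4356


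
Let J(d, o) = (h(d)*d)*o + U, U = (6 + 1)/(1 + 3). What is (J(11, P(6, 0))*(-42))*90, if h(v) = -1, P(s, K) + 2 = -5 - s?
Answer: -547155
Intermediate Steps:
P(s, K) = -7 - s (P(s, K) = -2 + (-5 - s) = -7 - s)
U = 7/4 ≈ 1.7500
J(d, o) = 7/4 - d*o (J(d, o) = (-d)*o + 7/4 = -d*o + 7/4 = 7/4 - d*o)
(J(11, P(6, 0))*(-42))*90 = ((7/4 - 1*11*(-7 - 1*6))*(-42))*90 = ((7/4 - 1*11*(-7 - 6))*(-42))*90 = ((7/4 - 1*11*(-13))*(-42))*90 = ((7/4 + 143)*(-42))*90 = ((579/4)*(-42))*90 = -12159/2*90 = -547155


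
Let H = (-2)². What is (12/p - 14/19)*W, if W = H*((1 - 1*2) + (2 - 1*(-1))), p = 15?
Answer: 48/95 ≈ 0.50526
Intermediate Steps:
H = 4
W = 8 (W = 4*((1 - 1*2) + (2 - 1*(-1))) = 4*((1 - 2) + (2 + 1)) = 4*(-1 + 3) = 4*2 = 8)
(12/p - 14/19)*W = (12/15 - 14/19)*8 = (12*(1/15) - 14*1/19)*8 = (⅘ - 14/19)*8 = (6/95)*8 = 48/95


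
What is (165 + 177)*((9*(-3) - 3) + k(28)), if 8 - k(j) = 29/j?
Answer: -110295/14 ≈ -7878.2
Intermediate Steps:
k(j) = 8 - 29/j
(165 + 177)*((9*(-3) - 3) + k(28)) = (165 + 177)*((9*(-3) - 3) + (8 - 29/28)) = 342*((-27 - 3) + (8 - 29*1/28)) = 342*(-30 + (8 - 29/28)) = 342*(-30 + 195/28) = 342*(-645/28) = -110295/14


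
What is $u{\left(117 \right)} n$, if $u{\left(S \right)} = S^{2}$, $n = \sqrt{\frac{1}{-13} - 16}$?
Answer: $1053 i \sqrt{2717} \approx 54888.0 i$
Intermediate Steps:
$n = \frac{i \sqrt{2717}}{13}$ ($n = \sqrt{- \frac{1}{13} - 16} = \sqrt{- \frac{209}{13}} = \frac{i \sqrt{2717}}{13} \approx 4.0096 i$)
$u{\left(117 \right)} n = 117^{2} \frac{i \sqrt{2717}}{13} = 13689 \frac{i \sqrt{2717}}{13} = 1053 i \sqrt{2717}$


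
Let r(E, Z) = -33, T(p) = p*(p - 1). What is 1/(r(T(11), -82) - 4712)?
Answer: -1/4745 ≈ -0.00021075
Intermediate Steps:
T(p) = p*(-1 + p)
1/(r(T(11), -82) - 4712) = 1/(-33 - 4712) = 1/(-4745) = -1/4745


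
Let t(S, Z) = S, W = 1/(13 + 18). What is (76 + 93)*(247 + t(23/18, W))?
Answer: 755261/18 ≈ 41959.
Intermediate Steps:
W = 1/31 ≈ 0.032258
(76 + 93)*(247 + t(23/18, W)) = (76 + 93)*(247 + 23/18) = 169*(247 + 23*(1/18)) = 169*(247 + 23/18) = 169*(4469/18) = 755261/18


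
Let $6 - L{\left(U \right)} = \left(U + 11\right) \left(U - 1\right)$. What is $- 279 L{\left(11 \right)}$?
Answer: $59706$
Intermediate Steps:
$L{\left(U \right)} = 6 - \left(-1 + U\right) \left(11 + U\right)$ ($L{\left(U \right)} = 6 - \left(U + 11\right) \left(U - 1\right) = 6 - \left(11 + U\right) \left(-1 + U\right) = 6 - \left(-1 + U\right) \left(11 + U\right)$)
$- 279 L{\left(11 \right)} = - 279 \left(17 - 11^{2} - 110\right) = - 279 \left(17 - 121 - 110\right) = \left(-279\right) \left(-214\right) = 59706$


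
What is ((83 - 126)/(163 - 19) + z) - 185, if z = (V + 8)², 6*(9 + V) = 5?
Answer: -8893/48 ≈ -185.27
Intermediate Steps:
V = -49/6 (V = -9 + (⅙)*5 = -9 + ⅚ = -49/6 ≈ -8.1667)
z = 1/36 (z = (-49/6 + 8)² = (-⅙)² = 1/36 ≈ 0.027778)
((83 - 126)/(163 - 19) + z) - 185 = ((83 - 126)/(163 - 19) + 1/36) - 185 = (-43/144 + 1/36) - 185 = -13/48 - 185 = -8893/48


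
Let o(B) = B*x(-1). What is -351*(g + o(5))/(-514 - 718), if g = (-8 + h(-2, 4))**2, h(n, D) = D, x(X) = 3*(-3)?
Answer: -10179/1232 ≈ -8.2622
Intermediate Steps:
x(X) = -9
o(B) = -9*B (o(B) = B*(-9) = -9*B)
g = 16 (g = (-8 + 4)**2 = (-4)**2 = 16)
-351*(g + o(5))/(-514 - 718) = -351*(16 - 9*5)/(-514 - 718) = -351*(16 - 45)/(-1232) = -(-10179)*(-1)/1232 = -351*29/1232 = -10179/1232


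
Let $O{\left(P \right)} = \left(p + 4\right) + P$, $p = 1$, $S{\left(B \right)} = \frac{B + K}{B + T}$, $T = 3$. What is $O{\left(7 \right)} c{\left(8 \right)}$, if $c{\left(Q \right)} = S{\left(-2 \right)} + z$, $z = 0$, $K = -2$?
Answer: $-48$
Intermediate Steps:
$S{\left(B \right)} = \frac{-2 + B}{3 + B}$ ($S{\left(B \right)} = \frac{B - 2}{B + 3} = \frac{-2 + B}{3 + B}$)
$c{\left(Q \right)} = -4$ ($c{\left(Q \right)} = \frac{-2 - 2}{3 - 2} + 0 = 1^{-1} \left(-4\right) + 0 = 1 \left(-4\right) + 0 = -4 + 0 = -4$)
$O{\left(P \right)} = 5 + P$ ($O{\left(P \right)} = \left(1 + 4\right) + P = 5 + P$)
$O{\left(7 \right)} c{\left(8 \right)} = \left(5 + 7\right) \left(-4\right) = 12 \left(-4\right) = -48$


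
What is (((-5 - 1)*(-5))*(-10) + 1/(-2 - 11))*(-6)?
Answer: 23406/13 ≈ 1800.5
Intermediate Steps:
(((-5 - 1)*(-5))*(-10) + 1/(-2 - 11))*(-6) = (-6*(-5)*(-10) + 1/(-13))*(-6) = (30*(-10) - 1/13)*(-6) = (-300 - 1/13)*(-6) = -3901/13*(-6) = 23406/13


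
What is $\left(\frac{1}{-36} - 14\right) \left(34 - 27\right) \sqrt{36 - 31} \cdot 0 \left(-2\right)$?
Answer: $0$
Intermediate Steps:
$\left(\frac{1}{-36} - 14\right) \left(34 - 27\right) \sqrt{36 - 31} \cdot 0 \left(-2\right) = \left(- \frac{1}{36} - 14\right) 7 \sqrt{5} \cdot 0 = \left(- \frac{505}{36}\right) 7 \sqrt{5} \cdot 0 = - \frac{3535 \sqrt{5}}{36} \cdot 0 = 0$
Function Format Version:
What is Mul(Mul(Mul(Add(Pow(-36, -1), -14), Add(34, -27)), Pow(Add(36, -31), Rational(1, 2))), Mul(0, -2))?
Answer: 0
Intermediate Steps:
Mul(Mul(Mul(Add(Pow(-36, -1), -14), Add(34, -27)), Pow(Add(36, -31), Rational(1, 2))), Mul(0, -2)) = Mul(Mul(Mul(Add(Rational(-1, 36), -14), 7), Pow(5, Rational(1, 2))), 0) = Mul(Mul(Mul(Rational(-505, 36), 7), Pow(5, Rational(1, 2))), 0) = Mul(Mul(Rational(-3535, 36), Pow(5, Rational(1, 2))), 0) = 0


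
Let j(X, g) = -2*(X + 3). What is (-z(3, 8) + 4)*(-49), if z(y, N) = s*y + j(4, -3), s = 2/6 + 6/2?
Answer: -392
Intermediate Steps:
j(X, g) = -6 - 2*X (j(X, g) = -2*(3 + X) = -6 - 2*X)
s = 10/3 (s = 2*(⅙) + 6*(½) = ⅓ + 3 = 10/3 ≈ 3.3333)
z(y, N) = -14 + 10*y/3 (z(y, N) = 10*y/3 + (-6 - 2*4) = 10*y/3 + (-6 - 8) = 10*y/3 - 14 = -14 + 10*y/3)
(-z(3, 8) + 4)*(-49) = (-(-14 + (10/3)*3) + 4)*(-49) = (-(-14 + 10) + 4)*(-49) = (-1*(-4) + 4)*(-49) = (4 + 4)*(-49) = 8*(-49) = -392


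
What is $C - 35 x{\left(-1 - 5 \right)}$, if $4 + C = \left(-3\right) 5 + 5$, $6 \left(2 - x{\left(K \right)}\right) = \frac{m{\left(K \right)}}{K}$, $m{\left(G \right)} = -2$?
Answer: $- \frac{1477}{18} \approx -82.056$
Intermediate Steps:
$x{\left(K \right)} = 2 + \frac{1}{3 K}$ ($x{\left(K \right)} = 2 - \frac{\left(-2\right) \frac{1}{K}}{6} = 2 + \frac{1}{3 K}$)
$C = -14$ ($C = -4 + \left(\left(-3\right) 5 + 5\right) = -4 + \left(-15 + 5\right) = -4 - 10 = -14$)
$C - 35 x{\left(-1 - 5 \right)} = -14 - 35 \left(2 + \frac{1}{3 \left(-1 - 5\right)}\right) = -14 - 35 \left(2 + \frac{1}{3 \left(-6\right)}\right) = -14 - 35 \left(2 + \frac{1}{3} \left(- \frac{1}{6}\right)\right) = -14 - 35 \left(2 - \frac{1}{18}\right) = -14 - \frac{1225}{18} = - \frac{1477}{18}$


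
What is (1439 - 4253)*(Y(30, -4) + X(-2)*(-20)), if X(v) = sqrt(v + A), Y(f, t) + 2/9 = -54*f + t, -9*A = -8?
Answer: 13711684/3 + 18760*I*sqrt(10) ≈ 4.5706e+6 + 59324.0*I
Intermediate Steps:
A = 8/9 (A = -1/9*(-8) = 8/9 ≈ 0.88889)
Y(f, t) = -2/9 + t - 54*f (Y(f, t) = -2/9 + (-54*f + t) = -2/9 + (t - 54*f) = -2/9 + t - 54*f)
X(v) = sqrt(8/9 + v) (X(v) = sqrt(v + 8/9) = sqrt(8/9 + v))
(1439 - 4253)*(Y(30, -4) + X(-2)*(-20)) = (1439 - 4253)*((-2/9 - 4 - 54*30) + (sqrt(8 + 9*(-2))/3)*(-20)) = -2814*((-2/9 - 4 - 1620) + (sqrt(8 - 18)/3)*(-20)) = -2814*(-14618/9 + (sqrt(-10)/3)*(-20)) = -2814*(-14618/9 + ((I*sqrt(10))/3)*(-20)) = -2814*(-14618/9 + (I*sqrt(10)/3)*(-20)) = -2814*(-14618/9 - 20*I*sqrt(10)/3) = 13711684/3 + 18760*I*sqrt(10)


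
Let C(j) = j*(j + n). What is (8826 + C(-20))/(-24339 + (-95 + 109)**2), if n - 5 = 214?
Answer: -4846/24143 ≈ -0.20072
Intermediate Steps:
n = 219 (n = 5 + 214 = 219)
C(j) = j*(219 + j) (C(j) = j*(j + 219) = j*(219 + j))
(8826 + C(-20))/(-24339 + (-95 + 109)**2) = (8826 - 20*(219 - 20))/(-24339 + (-95 + 109)**2) = (8826 - 20*199)/(-24339 + 14**2) = (8826 - 3980)/(-24339 + 196) = 4846/(-24143) = 4846*(-1/24143) = -4846/24143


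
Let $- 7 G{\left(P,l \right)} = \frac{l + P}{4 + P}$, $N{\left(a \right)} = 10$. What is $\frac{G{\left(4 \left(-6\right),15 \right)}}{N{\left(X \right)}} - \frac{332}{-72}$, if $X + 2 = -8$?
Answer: $\frac{58019}{12600} \approx 4.6047$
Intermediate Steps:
$X = -10$ ($X = -2 - 8 = -10$)
$G{\left(P,l \right)} = - \frac{P + l}{7 \left(4 + P\right)}$ ($G{\left(P,l \right)} = - \frac{\left(l + P\right) \frac{1}{4 + P}}{7} = - \frac{\left(P + l\right) \frac{1}{4 + P}}{7} = - \frac{\frac{1}{4 + P} \left(P + l\right)}{7} = - \frac{P + l}{7 \left(4 + P\right)}$)
$\frac{G{\left(4 \left(-6\right),15 \right)}}{N{\left(X \right)}} - \frac{332}{-72} = \frac{\frac{1}{7} \frac{1}{4 + 4 \left(-6\right)} \left(- 4 \left(-6\right) - 15\right)}{10} - \frac{332}{-72} = \frac{\left(-1\right) \left(-24\right) - 15}{7 \left(4 - 24\right)} \frac{1}{10} - - \frac{83}{18} = \frac{24 - 15}{7 \left(-20\right)} \frac{1}{10} + \frac{83}{18} = \frac{1}{7} \left(- \frac{1}{20}\right) 9 \cdot \frac{1}{10} + \frac{83}{18} = \left(- \frac{9}{140}\right) \frac{1}{10} + \frac{83}{18} = - \frac{9}{1400} + \frac{83}{18} = \frac{58019}{12600}$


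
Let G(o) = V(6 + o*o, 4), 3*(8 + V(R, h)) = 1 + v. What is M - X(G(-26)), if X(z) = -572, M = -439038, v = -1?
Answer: -438466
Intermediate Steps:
V(R, h) = -8 (V(R, h) = -8 + (1 - 1)/3 = -8 + (1/3)*0 = -8 + 0 = -8)
G(o) = -8
M - X(G(-26)) = -439038 - 1*(-572) = -439038 + 572 = -438466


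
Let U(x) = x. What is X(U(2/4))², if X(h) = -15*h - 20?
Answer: 3025/4 ≈ 756.25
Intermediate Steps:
X(h) = -20 - 15*h
X(U(2/4))² = (-20 - 30/4)² = (-20 - 15*½)² = (-20 - 15/2)² = (-55/2)² = 3025/4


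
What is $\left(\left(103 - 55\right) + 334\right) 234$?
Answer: $89388$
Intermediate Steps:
$\left(\left(103 - 55\right) + 334\right) 234 = \left(48 + 334\right) 234 = 382 \cdot 234 = 89388$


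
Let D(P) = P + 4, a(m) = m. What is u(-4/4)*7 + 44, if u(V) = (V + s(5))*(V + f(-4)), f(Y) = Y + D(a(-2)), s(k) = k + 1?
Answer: -61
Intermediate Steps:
s(k) = 1 + k
D(P) = 4 + P
f(Y) = 2 + Y (f(Y) = Y + (4 - 2) = Y + 2 = 2 + Y)
u(V) = (-2 + V)*(6 + V) (u(V) = (V + (1 + 5))*(V + (2 - 4)) = (V + 6)*(V - 2) = (6 + V)*(-2 + V) = (-2 + V)*(6 + V))
u(-4/4)*7 + 44 = (-12 + (-4/4)² + 4*(-4/4))*7 + 44 = (-12 + (-4*¼)² + 4*(-4*¼))*7 + 44 = (-12 + (-1)² + 4*(-1))*7 + 44 = (-12 + 1 - 4)*7 + 44 = -15*7 + 44 = -105 + 44 = -61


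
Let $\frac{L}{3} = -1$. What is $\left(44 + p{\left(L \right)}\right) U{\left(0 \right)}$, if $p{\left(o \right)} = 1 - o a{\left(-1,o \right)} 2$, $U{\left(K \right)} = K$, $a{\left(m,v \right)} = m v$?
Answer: $0$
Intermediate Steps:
$L = -3$ ($L = 3 \left(-1\right) = -3$)
$p{\left(o \right)} = 1 + 2 o^{2}$ ($p{\left(o \right)} = 1 - o \left(- o\right) 2 = 1 - - o^{2} \cdot 2 = 1 - - 2 o^{2} = 1 + 2 o^{2}$)
$\left(44 + p{\left(L \right)}\right) U{\left(0 \right)} = \left(44 + \left(1 + 2 \left(-3\right)^{2}\right)\right) 0 = \left(44 + \left(1 + 2 \cdot 9\right)\right) 0 = \left(44 + \left(1 + 18\right)\right) 0 = \left(44 + 19\right) 0 = 63 \cdot 0 = 0$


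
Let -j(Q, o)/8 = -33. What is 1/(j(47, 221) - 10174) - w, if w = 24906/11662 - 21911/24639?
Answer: -253527421667/203395684170 ≈ -1.2465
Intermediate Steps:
j(Q, o) = 264 (j(Q, o) = -8*(-33) = 264)
w = 25580918/20524287 (w = 24906*(1/11662) - 21911*1/24639 = 1779/833 - 21911/24639 = 25580918/20524287 ≈ 1.2464)
1/(j(47, 221) - 10174) - w = 1/(264 - 10174) - 1*25580918/20524287 = 1/(-9910) - 25580918/20524287 = -1/9910 - 25580918/20524287 = -253527421667/203395684170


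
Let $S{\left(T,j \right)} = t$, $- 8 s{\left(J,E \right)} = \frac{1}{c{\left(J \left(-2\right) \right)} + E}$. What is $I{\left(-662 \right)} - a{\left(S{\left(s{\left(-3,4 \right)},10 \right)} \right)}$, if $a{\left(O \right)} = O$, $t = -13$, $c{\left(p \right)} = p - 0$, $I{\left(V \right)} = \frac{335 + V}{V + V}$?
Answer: $\frac{17539}{1324} \approx 13.247$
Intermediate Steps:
$I{\left(V \right)} = \frac{335 + V}{2 V}$
$c{\left(p \right)} = p$ ($c{\left(p \right)} = p + 0 = p$)
$s{\left(J,E \right)} = - \frac{1}{8 \left(E - 2 J\right)}$ ($s{\left(J,E \right)} = - \frac{1}{8 \left(J \left(-2\right) + E\right)} = - \frac{1}{8 \left(- 2 J + E\right)} = - \frac{1}{8 \left(E - 2 J\right)}$)
$S{\left(T,j \right)} = -13$
$I{\left(-662 \right)} - a{\left(S{\left(s{\left(-3,4 \right)},10 \right)} \right)} = \frac{335 - 662}{2 \left(-662\right)} - -13 = \frac{1}{2} \left(- \frac{1}{662}\right) \left(-327\right) + 13 = \frac{327}{1324} + 13 = \frac{17539}{1324}$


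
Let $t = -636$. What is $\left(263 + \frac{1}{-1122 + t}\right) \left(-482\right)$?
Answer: $- \frac{111427073}{879} \approx -1.2677 \cdot 10^{5}$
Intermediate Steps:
$\left(263 + \frac{1}{-1122 + t}\right) \left(-482\right) = \left(263 + \frac{1}{-1122 - 636}\right) \left(-482\right) = \left(263 + \frac{1}{-1758}\right) \left(-482\right) = \left(263 - \frac{1}{1758}\right) \left(-482\right) = \frac{462353}{1758} \left(-482\right) = - \frac{111427073}{879}$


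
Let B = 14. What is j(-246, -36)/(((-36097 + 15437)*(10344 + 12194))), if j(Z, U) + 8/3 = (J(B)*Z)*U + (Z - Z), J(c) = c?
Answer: -46493/174613155 ≈ -0.00026626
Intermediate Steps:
j(Z, U) = -8/3 + 14*U*Z (j(Z, U) = -8/3 + ((14*Z)*U + (Z - Z)) = -8/3 + (14*U*Z + 0) = -8/3 + 14*U*Z)
j(-246, -36)/(((-36097 + 15437)*(10344 + 12194))) = (-8/3 + 14*(-36)*(-246))/(((-36097 + 15437)*(10344 + 12194))) = (-8/3 + 123984)/((-20660*22538)) = (371944/3)/(-465635080) = (371944/3)*(-1/465635080) = -46493/174613155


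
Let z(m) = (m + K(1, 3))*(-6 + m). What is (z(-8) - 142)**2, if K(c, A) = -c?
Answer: 256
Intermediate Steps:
z(m) = (-1 + m)*(-6 + m) (z(m) = (m - 1*1)*(-6 + m) = (m - 1)*(-6 + m) = (-1 + m)*(-6 + m))
(z(-8) - 142)**2 = ((6 + (-8)**2 - 7*(-8)) - 142)**2 = ((6 + 64 + 56) - 142)**2 = (126 - 142)**2 = (-16)**2 = 256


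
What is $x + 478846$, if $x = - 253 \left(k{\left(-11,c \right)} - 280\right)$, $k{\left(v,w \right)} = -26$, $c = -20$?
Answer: $556264$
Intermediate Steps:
$x = 77418$ ($x = - 253 \left(-26 - 280\right) = \left(-253\right) \left(-306\right) = 77418$)
$x + 478846 = 77418 + 478846 = 556264$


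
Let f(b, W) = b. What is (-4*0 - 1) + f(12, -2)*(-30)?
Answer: -361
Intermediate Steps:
(-4*0 - 1) + f(12, -2)*(-30) = (-4*0 - 1) + 12*(-30) = (0 - 1) - 360 = -1 - 360 = -361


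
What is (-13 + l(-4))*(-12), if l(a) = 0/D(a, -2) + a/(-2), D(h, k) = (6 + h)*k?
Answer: 132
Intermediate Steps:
D(h, k) = k*(6 + h)
l(a) = -a/2 (l(a) = 0/((-2*(6 + a))) + a/(-2) = 0/(-12 - 2*a) + a*(-½) = 0 - a/2 = -a/2)
(-13 + l(-4))*(-12) = (-13 - ½*(-4))*(-12) = (-13 + 2)*(-12) = -11*(-12) = 132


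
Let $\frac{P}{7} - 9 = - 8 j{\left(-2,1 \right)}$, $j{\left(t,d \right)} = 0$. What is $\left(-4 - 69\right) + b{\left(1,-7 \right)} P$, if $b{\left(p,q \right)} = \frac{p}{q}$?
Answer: $-82$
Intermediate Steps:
$P = 63$ ($P = 63 + 7 \left(\left(-8\right) 0\right) = 63 + 7 \cdot 0 = 63 + 0 = 63$)
$\left(-4 - 69\right) + b{\left(1,-7 \right)} P = \left(-4 - 69\right) + 1 \frac{1}{-7} \cdot 63 = -73 + 1 \left(- \frac{1}{7}\right) 63 = -73 - 9 = -82$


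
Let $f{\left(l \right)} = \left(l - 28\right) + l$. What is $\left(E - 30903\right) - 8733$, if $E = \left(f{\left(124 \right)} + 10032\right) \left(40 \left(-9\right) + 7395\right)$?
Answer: $72083184$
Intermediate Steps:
$f{\left(l \right)} = -28 + 2 l$ ($f{\left(l \right)} = \left(-28 + l\right) + l = -28 + 2 l$)
$E = 72122820$ ($E = \left(\left(-28 + 2 \cdot 124\right) + 10032\right) \left(40 \left(-9\right) + 7395\right) = \left(\left(-28 + 248\right) + 10032\right) \left(-360 + 7395\right) = \left(220 + 10032\right) 7035 = 10252 \cdot 7035 = 72122820$)
$\left(E - 30903\right) - 8733 = \left(72122820 - 30903\right) - 8733 = 72091917 - 8733 = 72083184$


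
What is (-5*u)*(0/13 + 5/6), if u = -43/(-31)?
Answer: -1075/186 ≈ -5.7796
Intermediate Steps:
u = 43/31 (u = -43*(-1/31) = 43/31 ≈ 1.3871)
(-5*u)*(0/13 + 5/6) = (-5*43/31)*(0/13 + 5/6) = -215*(0*(1/13) + 5*(⅙))/31 = -215*(0 + ⅚)/31 = -215/31*⅚ = -1075/186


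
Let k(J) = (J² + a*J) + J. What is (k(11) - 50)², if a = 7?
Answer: 25281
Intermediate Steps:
k(J) = J² + 8*J (k(J) = (J² + 7*J) + J = J² + 8*J)
(k(11) - 50)² = (11*(8 + 11) - 50)² = (11*19 - 50)² = (209 - 50)² = 159² = 25281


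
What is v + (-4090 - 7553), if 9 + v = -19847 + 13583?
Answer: -17916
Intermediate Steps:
v = -6273 (v = -9 + (-19847 + 13583) = -9 - 6264 = -6273)
v + (-4090 - 7553) = -6273 + (-4090 - 7553) = -6273 - 11643 = -17916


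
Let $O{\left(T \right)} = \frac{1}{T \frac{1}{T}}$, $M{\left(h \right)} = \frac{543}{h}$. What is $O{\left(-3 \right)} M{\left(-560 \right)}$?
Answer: $- \frac{543}{560} \approx -0.96964$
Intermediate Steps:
$O{\left(T \right)} = 1$ ($O{\left(T \right)} = 1^{-1} = 1$)
$O{\left(-3 \right)} M{\left(-560 \right)} = 1 \frac{543}{-560} = 1 \cdot 543 \left(- \frac{1}{560}\right) = 1 \left(- \frac{543}{560}\right) = - \frac{543}{560}$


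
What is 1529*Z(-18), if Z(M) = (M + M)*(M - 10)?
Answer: 1541232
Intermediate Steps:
Z(M) = 2*M*(-10 + M) (Z(M) = (2*M)*(-10 + M) = 2*M*(-10 + M))
1529*Z(-18) = 1529*(2*(-18)*(-10 - 18)) = 1529*(2*(-18)*(-28)) = 1529*1008 = 1541232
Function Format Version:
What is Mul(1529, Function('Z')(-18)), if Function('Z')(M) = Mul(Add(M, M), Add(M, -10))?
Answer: 1541232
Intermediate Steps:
Function('Z')(M) = Mul(2, M, Add(-10, M)) (Function('Z')(M) = Mul(Mul(2, M), Add(-10, M)) = Mul(2, M, Add(-10, M)))
Mul(1529, Function('Z')(-18)) = Mul(1529, Mul(2, -18, Add(-10, -18))) = Mul(1529, Mul(2, -18, -28)) = Mul(1529, 1008) = 1541232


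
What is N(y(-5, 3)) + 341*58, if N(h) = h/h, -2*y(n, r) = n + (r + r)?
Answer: 19779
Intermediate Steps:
y(n, r) = -r - n/2 (y(n, r) = -(n + (r + r))/2 = -(n + 2*r)/2 = -r - n/2)
N(h) = 1
N(y(-5, 3)) + 341*58 = 1 + 341*58 = 1 + 19778 = 19779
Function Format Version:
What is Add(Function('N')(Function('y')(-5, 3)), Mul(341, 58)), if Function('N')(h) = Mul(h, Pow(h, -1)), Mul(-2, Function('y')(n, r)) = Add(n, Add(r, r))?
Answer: 19779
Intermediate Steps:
Function('y')(n, r) = Add(Mul(-1, r), Mul(Rational(-1, 2), n)) (Function('y')(n, r) = Mul(Rational(-1, 2), Add(n, Add(r, r))) = Mul(Rational(-1, 2), Add(n, Mul(2, r))) = Add(Mul(-1, r), Mul(Rational(-1, 2), n)))
Function('N')(h) = 1
Add(Function('N')(Function('y')(-5, 3)), Mul(341, 58)) = Add(1, Mul(341, 58)) = Add(1, 19778) = 19779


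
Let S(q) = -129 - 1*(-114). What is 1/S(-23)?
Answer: -1/15 ≈ -0.066667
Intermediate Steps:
S(q) = -15 (S(q) = -129 + 114 = -15)
1/S(-23) = 1/(-15) = -1/15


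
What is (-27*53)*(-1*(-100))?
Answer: -143100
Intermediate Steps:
(-27*53)*(-1*(-100)) = -1431*100 = -143100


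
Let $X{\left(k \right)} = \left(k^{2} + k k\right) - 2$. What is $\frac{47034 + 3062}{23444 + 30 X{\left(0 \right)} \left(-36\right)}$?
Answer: $\frac{12524}{6401} \approx 1.9566$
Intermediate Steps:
$X{\left(k \right)} = -2 + 2 k^{2}$ ($X{\left(k \right)} = \left(k^{2} + k^{2}\right) - 2 = 2 k^{2} - 2 = -2 + 2 k^{2}$)
$\frac{47034 + 3062}{23444 + 30 X{\left(0 \right)} \left(-36\right)} = \frac{47034 + 3062}{23444 + 30 \left(-2 + 2 \cdot 0^{2}\right) \left(-36\right)} = \frac{50096}{23444 + 30 \left(-2 + 2 \cdot 0\right) \left(-36\right)} = \frac{50096}{23444 + 30 \left(-2 + 0\right) \left(-36\right)} = \frac{50096}{23444 + 30 \left(-2\right) \left(-36\right)} = \frac{50096}{23444 - -2160} = \frac{50096}{23444 + 2160} = \frac{50096}{25604} = 50096 \cdot \frac{1}{25604} = \frac{12524}{6401}$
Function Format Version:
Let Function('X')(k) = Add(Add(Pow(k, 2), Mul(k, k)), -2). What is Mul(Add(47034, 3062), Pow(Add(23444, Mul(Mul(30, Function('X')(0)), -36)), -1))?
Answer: Rational(12524, 6401) ≈ 1.9566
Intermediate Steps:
Function('X')(k) = Add(-2, Mul(2, Pow(k, 2))) (Function('X')(k) = Add(Add(Pow(k, 2), Pow(k, 2)), -2) = Add(Mul(2, Pow(k, 2)), -2) = Add(-2, Mul(2, Pow(k, 2))))
Mul(Add(47034, 3062), Pow(Add(23444, Mul(Mul(30, Function('X')(0)), -36)), -1)) = Mul(Add(47034, 3062), Pow(Add(23444, Mul(Mul(30, Add(-2, Mul(2, Pow(0, 2)))), -36)), -1)) = Mul(50096, Pow(Add(23444, Mul(Mul(30, Add(-2, Mul(2, 0))), -36)), -1)) = Mul(50096, Pow(Add(23444, Mul(Mul(30, Add(-2, 0)), -36)), -1)) = Mul(50096, Pow(Add(23444, Mul(Mul(30, -2), -36)), -1)) = Mul(50096, Pow(Add(23444, Mul(-60, -36)), -1)) = Mul(50096, Pow(Add(23444, 2160), -1)) = Mul(50096, Pow(25604, -1)) = Mul(50096, Rational(1, 25604)) = Rational(12524, 6401)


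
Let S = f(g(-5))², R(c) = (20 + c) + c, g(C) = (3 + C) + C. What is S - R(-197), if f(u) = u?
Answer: 423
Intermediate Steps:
g(C) = 3 + 2*C
R(c) = 20 + 2*c
S = 49 (S = (3 + 2*(-5))² = (3 - 10)² = (-7)² = 49)
S - R(-197) = 49 - (20 + 2*(-197)) = 49 - (20 - 394) = 49 - 1*(-374) = 49 + 374 = 423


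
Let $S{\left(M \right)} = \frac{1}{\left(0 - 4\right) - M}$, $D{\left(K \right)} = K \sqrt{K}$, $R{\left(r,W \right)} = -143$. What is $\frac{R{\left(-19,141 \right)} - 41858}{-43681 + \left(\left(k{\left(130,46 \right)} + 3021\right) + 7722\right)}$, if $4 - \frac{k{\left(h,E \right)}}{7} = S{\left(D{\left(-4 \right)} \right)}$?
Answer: $\frac{110579056772}{86643605089} + \frac{2352056 i}{86643605089} \approx 1.2763 + 2.7146 \cdot 10^{-5} i$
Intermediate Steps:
$D{\left(K \right)} = K^{\frac{3}{2}}$
$S{\left(M \right)} = \frac{1}{-4 - M}$ ($S{\left(M \right)} = \frac{1}{\left(0 - 4\right) - M} = \frac{1}{-4 - M}$)
$k{\left(h,E \right)} = 28 + \frac{7 \left(4 + 8 i\right)}{80}$ ($k{\left(h,E \right)} = 28 - 7 \left(- \frac{1}{4 + \left(-4\right)^{\frac{3}{2}}}\right) = 28 - 7 \left(- \frac{1}{4 - 8 i}\right) = 28 - 7 \left(- \frac{4 + 8 i}{80}\right) = 28 + \frac{7 \left(4 + 8 i\right)}{80}$)
$\frac{R{\left(-19,141 \right)} - 41858}{-43681 + \left(\left(k{\left(130,46 \right)} + 3021\right) + 7722\right)} = \frac{-143 - 41858}{-43681 + \left(\left(\left(\frac{567}{20} + \frac{7 i}{10}\right) + 3021\right) + 7722\right)} = - \frac{42001}{-43681 + \left(\left(\frac{60987}{20} + \frac{7 i}{10}\right) + 7722\right)} = - \frac{42001}{-43681 + \left(\frac{215427}{20} + \frac{7 i}{10}\right)} = - \frac{42001}{- \frac{658193}{20} + \frac{7 i}{10}} = - 42001 \frac{80 \left(- \frac{658193}{20} - \frac{7 i}{10}\right)}{86643605089} = - \frac{3360080 \left(- \frac{658193}{20} - \frac{7 i}{10}\right)}{86643605089}$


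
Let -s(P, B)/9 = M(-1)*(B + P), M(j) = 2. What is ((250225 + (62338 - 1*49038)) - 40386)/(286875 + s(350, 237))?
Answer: 223139/276309 ≈ 0.80757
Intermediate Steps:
s(P, B) = -18*B - 18*P (s(P, B) = -18*(B + P) = -9*(2*B + 2*P) = -18*B - 18*P)
((250225 + (62338 - 1*49038)) - 40386)/(286875 + s(350, 237)) = ((250225 + (62338 - 1*49038)) - 40386)/(286875 + (-18*237 - 18*350)) = ((250225 + (62338 - 49038)) - 40386)/(286875 + (-4266 - 6300)) = ((250225 + 13300) - 40386)/(286875 - 10566) = (263525 - 40386)/276309 = 223139*(1/276309) = 223139/276309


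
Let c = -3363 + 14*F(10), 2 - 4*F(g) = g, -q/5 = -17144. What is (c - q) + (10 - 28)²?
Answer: -88787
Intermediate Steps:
q = 85720 (q = -5*(-17144) = 85720)
F(g) = ½ - g/4
c = -3391 (c = -3363 + 14*(½ - ¼*10) = -3363 + 14*(½ - 5/2) = -3363 + 14*(-2) = -3363 - 28 = -3391)
(c - q) + (10 - 28)² = (-3391 - 1*85720) + (10 - 28)² = (-3391 - 85720) + (-18)² = -89111 + 324 = -88787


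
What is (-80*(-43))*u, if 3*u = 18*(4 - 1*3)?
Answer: 20640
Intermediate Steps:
u = 6 (u = (18*(4 - 1*3))/3 = (18*(4 - 3))/3 = (18*1)/3 = (1/3)*18 = 6)
(-80*(-43))*u = -80*(-43)*6 = 3440*6 = 20640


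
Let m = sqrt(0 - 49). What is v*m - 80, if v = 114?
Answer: -80 + 798*I ≈ -80.0 + 798.0*I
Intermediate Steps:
m = 7*I (m = sqrt(-49) = 7*I ≈ 7.0*I)
v*m - 80 = 114*(7*I) - 80 = 798*I - 80 = -80 + 798*I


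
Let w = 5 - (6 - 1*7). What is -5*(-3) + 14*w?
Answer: 99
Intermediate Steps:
w = 6 (w = 5 - (6 - 7) = 5 - 1*(-1) = 5 + 1 = 6)
-5*(-3) + 14*w = -5*(-3) + 14*6 = 15 + 84 = 99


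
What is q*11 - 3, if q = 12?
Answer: 129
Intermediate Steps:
q*11 - 3 = 12*11 - 3 = 132 - 3 = 129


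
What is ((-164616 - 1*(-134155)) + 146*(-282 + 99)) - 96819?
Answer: -153998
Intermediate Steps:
((-164616 - 1*(-134155)) + 146*(-282 + 99)) - 96819 = ((-164616 + 134155) + 146*(-183)) - 96819 = (-30461 - 26718) - 96819 = -57179 - 96819 = -153998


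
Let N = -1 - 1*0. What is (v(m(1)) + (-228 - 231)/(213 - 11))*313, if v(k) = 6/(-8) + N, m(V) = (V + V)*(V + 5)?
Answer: -508625/404 ≈ -1259.0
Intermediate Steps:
N = -1 (N = -1 + 0 = -1)
m(V) = 2*V*(5 + V) (m(V) = (2*V)*(5 + V) = 2*V*(5 + V))
v(k) = -7/4 (v(k) = 6/(-8) - 1 = 6*(-1/8) - 1 = -3/4 - 1 = -7/4)
(v(m(1)) + (-228 - 231)/(213 - 11))*313 = (-7/4 + (-228 - 231)/(213 - 11))*313 = (-7/4 - 459/202)*313 = -1625/404*313 = -508625/404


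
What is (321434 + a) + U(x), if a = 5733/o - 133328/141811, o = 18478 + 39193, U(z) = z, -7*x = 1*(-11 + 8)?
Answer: 18401647087823046/57248675267 ≈ 3.2143e+5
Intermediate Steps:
x = 3/7 (x = -(-11 + 8)/7 = -(-3)/7 = -⅐*(-3) = 3/7 ≈ 0.42857)
o = 57671
a = -6876156625/8178382181 (a = 5733/57671 - 133328/141811 = -6876156625/8178382181 ≈ -0.84077)
(321434 + a) + U(x) = (321434 - 6876156625/8178382181) + 3/7 = 2628803221810929/8178382181 + 3/7 = 18401647087823046/57248675267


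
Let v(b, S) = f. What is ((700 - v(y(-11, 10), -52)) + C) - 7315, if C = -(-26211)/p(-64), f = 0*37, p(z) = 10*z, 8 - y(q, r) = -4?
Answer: -4259811/640 ≈ -6656.0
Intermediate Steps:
y(q, r) = 12 (y(q, r) = 8 - 1*(-4) = 8 + 4 = 12)
f = 0
v(b, S) = 0
C = -26211/640 (C = -(-26211)/(10*(-64)) = -(-26211)/(-640) = -(-26211)*(-1)/640 = -1*26211/640 = -26211/640 ≈ -40.955)
((700 - v(y(-11, 10), -52)) + C) - 7315 = ((700 - 1*0) - 26211/640) - 7315 = ((700 + 0) - 26211/640) - 7315 = (700 - 26211/640) - 7315 = 421789/640 - 7315 = -4259811/640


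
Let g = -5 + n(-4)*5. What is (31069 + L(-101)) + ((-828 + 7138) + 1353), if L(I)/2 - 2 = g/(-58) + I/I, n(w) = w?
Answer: 1123427/29 ≈ 38739.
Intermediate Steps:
g = -25 (g = -5 - 4*5 = -5 - 20 = -25)
L(I) = 199/29 (L(I) = 4 + 2*(-25/(-58) + I/I) = 4 + 2*(-25*(-1/58) + 1) = 4 + 2*(25/58 + 1) = 4 + 2*(83/58) = 4 + 83/29 = 199/29)
(31069 + L(-101)) + ((-828 + 7138) + 1353) = (31069 + 199/29) + ((-828 + 7138) + 1353) = 901200/29 + (6310 + 1353) = 901200/29 + 7663 = 1123427/29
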